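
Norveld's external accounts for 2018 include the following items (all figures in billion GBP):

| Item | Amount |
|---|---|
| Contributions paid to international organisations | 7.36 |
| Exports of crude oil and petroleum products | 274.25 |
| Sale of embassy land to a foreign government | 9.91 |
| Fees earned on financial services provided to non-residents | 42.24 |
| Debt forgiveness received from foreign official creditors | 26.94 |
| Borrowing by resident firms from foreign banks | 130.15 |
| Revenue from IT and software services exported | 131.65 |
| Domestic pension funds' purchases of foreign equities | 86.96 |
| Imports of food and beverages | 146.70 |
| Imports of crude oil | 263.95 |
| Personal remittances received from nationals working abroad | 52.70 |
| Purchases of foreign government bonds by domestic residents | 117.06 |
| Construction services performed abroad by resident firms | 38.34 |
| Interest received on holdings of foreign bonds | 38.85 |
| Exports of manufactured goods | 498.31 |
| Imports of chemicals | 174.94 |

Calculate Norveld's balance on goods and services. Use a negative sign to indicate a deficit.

Goods: 274.25 - 146.70 - 174.94 - 263.95 + 498.31 = 186.97
Services: 131.65 + 42.24 + 38.34 = 212.23
Trade balance = 186.97 + 212.23 = 399.20
(Excluded from the trade balance — secondary income: contributions paid to international organisations 7.36, personal remittances received from nationals working abroad 52.70; capital account: sale of embassy land to a foreign government 9.91, debt forgiveness received from foreign official creditors 26.94; financial account: borrowing by resident firms from foreign banks 130.15, domestic pension funds' purchases of foreign equities 86.96, purchases of foreign government bonds by domestic residents 117.06; primary income: interest received on holdings of foreign bonds 38.85.)

399.20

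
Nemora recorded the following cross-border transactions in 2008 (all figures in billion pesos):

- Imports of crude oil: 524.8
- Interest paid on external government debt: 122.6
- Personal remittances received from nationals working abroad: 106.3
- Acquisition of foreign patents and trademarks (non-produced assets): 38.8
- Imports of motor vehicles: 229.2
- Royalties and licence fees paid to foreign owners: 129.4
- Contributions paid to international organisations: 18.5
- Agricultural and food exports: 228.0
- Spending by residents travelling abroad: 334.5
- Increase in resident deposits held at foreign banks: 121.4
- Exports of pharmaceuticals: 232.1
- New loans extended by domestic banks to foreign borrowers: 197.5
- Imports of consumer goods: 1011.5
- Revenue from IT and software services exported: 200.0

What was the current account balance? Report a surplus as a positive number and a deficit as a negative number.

-1604.1

Goods: -229.2 + 228.0 - 1011.5 - 524.8 + 232.1 = -1305.4
Services: -129.4 - 334.5 + 200.0 = -263.9
Primary income: -122.6
Secondary income: -18.5 + 106.3 = 87.8
Current account = (-1305.4) + (-263.9) + (-122.6) + 87.8 = -1604.1
(Excluded from the current account — capital account: acquisition of foreign patents and trademarks (non-produced assets) 38.8; financial account: increase in resident deposits held at foreign banks 121.4, new loans extended by domestic banks to foreign borrowers 197.5.)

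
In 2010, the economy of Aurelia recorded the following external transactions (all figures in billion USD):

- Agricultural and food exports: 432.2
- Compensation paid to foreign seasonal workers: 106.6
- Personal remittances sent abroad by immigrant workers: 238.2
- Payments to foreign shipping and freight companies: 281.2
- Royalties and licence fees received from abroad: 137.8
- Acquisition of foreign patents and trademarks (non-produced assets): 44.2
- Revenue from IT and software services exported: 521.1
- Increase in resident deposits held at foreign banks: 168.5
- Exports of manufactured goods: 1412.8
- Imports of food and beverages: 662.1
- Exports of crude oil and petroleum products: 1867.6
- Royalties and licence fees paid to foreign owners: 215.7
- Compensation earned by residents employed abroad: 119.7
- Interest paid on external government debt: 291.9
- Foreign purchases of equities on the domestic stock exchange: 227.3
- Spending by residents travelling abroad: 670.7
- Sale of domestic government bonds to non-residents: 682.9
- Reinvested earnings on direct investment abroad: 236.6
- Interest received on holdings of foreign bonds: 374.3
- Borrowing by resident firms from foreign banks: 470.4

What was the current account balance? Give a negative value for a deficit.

2635.7

Goods: -662.1 + 1412.8 + 1867.6 + 432.2 = 3050.5
Services: 521.1 + 137.8 - 215.7 - 670.7 - 281.2 = -508.7
Primary income: -291.9 + 236.6 + 119.7 + 374.3 - 106.6 = 332.1
Secondary income: -238.2
Current account = 3050.5 + (-508.7) + 332.1 + (-238.2) = 2635.7
(Excluded from the current account — capital account: acquisition of foreign patents and trademarks (non-produced assets) 44.2; financial account: increase in resident deposits held at foreign banks 168.5, foreign purchases of equities on the domestic stock exchange 227.3, sale of domestic government bonds to non-residents 682.9, borrowing by resident firms from foreign banks 470.4.)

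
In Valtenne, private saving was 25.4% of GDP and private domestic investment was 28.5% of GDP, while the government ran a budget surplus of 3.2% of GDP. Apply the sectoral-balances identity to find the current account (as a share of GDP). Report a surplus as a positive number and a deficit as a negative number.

0.1

By the sectoral-balances identity, CA = (S_private - I) + (T - G).
Private balance = 25.4 - 28.5 = -3.1
Government balance (T - G) = 3.2
CA = -3.1 + 3.2 = 0.1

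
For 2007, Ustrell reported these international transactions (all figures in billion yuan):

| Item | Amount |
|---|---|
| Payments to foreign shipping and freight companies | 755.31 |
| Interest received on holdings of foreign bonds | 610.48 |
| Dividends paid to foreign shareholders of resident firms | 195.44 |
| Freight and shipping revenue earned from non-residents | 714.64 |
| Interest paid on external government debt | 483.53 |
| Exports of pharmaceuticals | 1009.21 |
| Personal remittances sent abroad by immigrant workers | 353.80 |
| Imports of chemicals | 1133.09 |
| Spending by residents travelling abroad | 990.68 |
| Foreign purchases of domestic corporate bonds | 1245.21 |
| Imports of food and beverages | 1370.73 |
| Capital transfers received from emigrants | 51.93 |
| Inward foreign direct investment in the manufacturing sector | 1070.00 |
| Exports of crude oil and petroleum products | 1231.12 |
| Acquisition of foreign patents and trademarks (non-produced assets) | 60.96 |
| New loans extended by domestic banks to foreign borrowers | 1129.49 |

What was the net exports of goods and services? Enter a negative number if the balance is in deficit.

-1294.84

Goods: -1133.09 + 1009.21 - 1370.73 + 1231.12 = -263.49
Services: -755.31 - 990.68 + 714.64 = -1031.35
Trade balance = -263.49 + (-1031.35) = -1294.84
(Excluded from the trade balance — primary income: interest received on holdings of foreign bonds 610.48, dividends paid to foreign shareholders of resident firms 195.44, interest paid on external government debt 483.53; secondary income: personal remittances sent abroad by immigrant workers 353.80; financial account: foreign purchases of domestic corporate bonds 1245.21, inward foreign direct investment in the manufacturing sector 1070.00, new loans extended by domestic banks to foreign borrowers 1129.49; capital account: capital transfers received from emigrants 51.93, acquisition of foreign patents and trademarks (non-produced assets) 60.96.)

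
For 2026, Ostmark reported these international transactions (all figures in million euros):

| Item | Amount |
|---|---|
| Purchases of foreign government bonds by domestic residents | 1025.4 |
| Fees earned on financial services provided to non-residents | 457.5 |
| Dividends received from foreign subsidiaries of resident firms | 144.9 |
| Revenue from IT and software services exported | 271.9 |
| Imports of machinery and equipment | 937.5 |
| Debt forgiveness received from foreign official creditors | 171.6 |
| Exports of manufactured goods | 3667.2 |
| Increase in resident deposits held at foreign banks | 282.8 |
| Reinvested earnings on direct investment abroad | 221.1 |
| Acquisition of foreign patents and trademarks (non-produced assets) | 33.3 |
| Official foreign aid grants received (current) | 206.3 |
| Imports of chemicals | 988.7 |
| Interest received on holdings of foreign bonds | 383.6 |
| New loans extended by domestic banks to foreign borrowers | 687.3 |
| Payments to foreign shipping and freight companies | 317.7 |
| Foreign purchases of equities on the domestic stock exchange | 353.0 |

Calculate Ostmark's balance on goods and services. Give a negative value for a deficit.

2152.7

Goods: -937.5 + 3667.2 - 988.7 = 1741.0
Services: 457.5 + 271.9 - 317.7 = 411.7
Trade balance = 1741.0 + 411.7 = 2152.7
(Excluded from the trade balance — financial account: purchases of foreign government bonds by domestic residents 1025.4, increase in resident deposits held at foreign banks 282.8, new loans extended by domestic banks to foreign borrowers 687.3, foreign purchases of equities on the domestic stock exchange 353.0; primary income: dividends received from foreign subsidiaries of resident firms 144.9, reinvested earnings on direct investment abroad 221.1, interest received on holdings of foreign bonds 383.6; capital account: debt forgiveness received from foreign official creditors 171.6, acquisition of foreign patents and trademarks (non-produced assets) 33.3; secondary income: official foreign aid grants received (current) 206.3.)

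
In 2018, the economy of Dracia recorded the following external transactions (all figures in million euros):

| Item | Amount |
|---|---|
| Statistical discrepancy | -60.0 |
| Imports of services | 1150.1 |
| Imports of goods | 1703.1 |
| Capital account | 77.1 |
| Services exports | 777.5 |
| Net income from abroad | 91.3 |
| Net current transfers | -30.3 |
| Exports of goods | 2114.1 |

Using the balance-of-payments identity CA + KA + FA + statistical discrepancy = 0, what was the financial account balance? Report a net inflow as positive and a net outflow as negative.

-116.5

Goods balance = 2114.1 - 1703.1 = 411.0
Services balance = 777.5 - 1150.1 = -372.6
Trade balance (goods + services) = 411.0 + (-372.6) = 38.4
Net primary income = 91.3
Net secondary income = -30.3
Current account = 38.4 + 91.3 + (-30.3) = 99.4
Financial account = -(99.4 + 77.1 + (-60.0)) = -116.5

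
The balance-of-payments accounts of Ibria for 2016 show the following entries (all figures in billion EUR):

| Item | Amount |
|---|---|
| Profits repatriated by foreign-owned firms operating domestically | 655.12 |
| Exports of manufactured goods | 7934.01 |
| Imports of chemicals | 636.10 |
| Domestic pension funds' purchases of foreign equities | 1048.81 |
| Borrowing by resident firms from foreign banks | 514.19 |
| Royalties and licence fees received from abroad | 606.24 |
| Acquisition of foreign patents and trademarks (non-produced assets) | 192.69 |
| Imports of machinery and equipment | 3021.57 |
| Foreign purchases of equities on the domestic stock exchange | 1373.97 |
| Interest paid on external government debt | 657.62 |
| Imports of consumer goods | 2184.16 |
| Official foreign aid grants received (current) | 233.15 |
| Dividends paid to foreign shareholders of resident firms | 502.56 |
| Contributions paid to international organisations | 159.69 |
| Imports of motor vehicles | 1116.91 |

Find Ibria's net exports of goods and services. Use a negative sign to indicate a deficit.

Goods: -636.10 - 1116.91 - 2184.16 + 7934.01 - 3021.57 = 975.27
Services: 606.24
Trade balance = 975.27 + 606.24 = 1581.51
(Excluded from the trade balance — primary income: profits repatriated by foreign-owned firms operating domestically 655.12, interest paid on external government debt 657.62, dividends paid to foreign shareholders of resident firms 502.56; financial account: domestic pension funds' purchases of foreign equities 1048.81, borrowing by resident firms from foreign banks 514.19, foreign purchases of equities on the domestic stock exchange 1373.97; capital account: acquisition of foreign patents and trademarks (non-produced assets) 192.69; secondary income: official foreign aid grants received (current) 233.15, contributions paid to international organisations 159.69.)

1581.51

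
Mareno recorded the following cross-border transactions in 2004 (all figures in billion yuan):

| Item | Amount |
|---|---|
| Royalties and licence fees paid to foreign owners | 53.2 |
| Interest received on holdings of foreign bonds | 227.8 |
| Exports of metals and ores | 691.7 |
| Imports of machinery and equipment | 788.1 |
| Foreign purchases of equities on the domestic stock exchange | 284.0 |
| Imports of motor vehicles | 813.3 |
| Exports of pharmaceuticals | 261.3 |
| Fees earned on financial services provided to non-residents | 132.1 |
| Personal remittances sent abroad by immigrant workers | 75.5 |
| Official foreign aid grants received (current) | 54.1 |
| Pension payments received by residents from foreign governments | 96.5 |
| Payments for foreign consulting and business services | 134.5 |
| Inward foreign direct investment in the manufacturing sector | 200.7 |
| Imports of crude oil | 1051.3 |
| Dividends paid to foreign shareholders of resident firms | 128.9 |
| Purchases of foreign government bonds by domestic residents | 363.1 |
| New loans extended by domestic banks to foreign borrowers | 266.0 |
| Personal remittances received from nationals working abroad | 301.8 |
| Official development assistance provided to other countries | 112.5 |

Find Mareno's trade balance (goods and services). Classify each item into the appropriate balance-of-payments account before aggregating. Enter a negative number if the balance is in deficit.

-1755.3

Goods: -788.1 - 1051.3 - 813.3 + 261.3 + 691.7 = -1699.7
Services: 132.1 - 134.5 - 53.2 = -55.6
Trade balance = -1699.7 + (-55.6) = -1755.3
(Excluded from the trade balance — primary income: interest received on holdings of foreign bonds 227.8, dividends paid to foreign shareholders of resident firms 128.9; financial account: foreign purchases of equities on the domestic stock exchange 284.0, inward foreign direct investment in the manufacturing sector 200.7, purchases of foreign government bonds by domestic residents 363.1, new loans extended by domestic banks to foreign borrowers 266.0; secondary income: personal remittances sent abroad by immigrant workers 75.5, official foreign aid grants received (current) 54.1, pension payments received by residents from foreign governments 96.5, personal remittances received from nationals working abroad 301.8, official development assistance provided to other countries 112.5.)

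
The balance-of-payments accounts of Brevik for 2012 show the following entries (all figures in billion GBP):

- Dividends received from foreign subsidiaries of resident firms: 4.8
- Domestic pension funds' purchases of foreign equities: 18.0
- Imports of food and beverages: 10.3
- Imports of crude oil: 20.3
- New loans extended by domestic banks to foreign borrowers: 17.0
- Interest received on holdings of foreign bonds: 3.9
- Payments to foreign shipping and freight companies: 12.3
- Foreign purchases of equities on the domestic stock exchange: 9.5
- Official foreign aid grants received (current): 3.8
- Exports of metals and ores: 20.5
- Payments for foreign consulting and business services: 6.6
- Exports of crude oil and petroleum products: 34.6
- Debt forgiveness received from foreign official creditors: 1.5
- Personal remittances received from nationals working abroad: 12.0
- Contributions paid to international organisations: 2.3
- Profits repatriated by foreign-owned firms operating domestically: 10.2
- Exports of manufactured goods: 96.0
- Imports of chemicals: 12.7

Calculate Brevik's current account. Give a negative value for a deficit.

100.9

Goods: -10.3 + 96.0 + 20.5 - 20.3 + 34.6 - 12.7 = 107.8
Services: -6.6 - 12.3 = -18.9
Primary income: 4.8 + 3.9 - 10.2 = -1.5
Secondary income: -2.3 + 12.0 + 3.8 = 13.5
Current account = 107.8 + (-18.9) + (-1.5) + 13.5 = 100.9
(Excluded from the current account — financial account: domestic pension funds' purchases of foreign equities 18.0, new loans extended by domestic banks to foreign borrowers 17.0, foreign purchases of equities on the domestic stock exchange 9.5; capital account: debt forgiveness received from foreign official creditors 1.5.)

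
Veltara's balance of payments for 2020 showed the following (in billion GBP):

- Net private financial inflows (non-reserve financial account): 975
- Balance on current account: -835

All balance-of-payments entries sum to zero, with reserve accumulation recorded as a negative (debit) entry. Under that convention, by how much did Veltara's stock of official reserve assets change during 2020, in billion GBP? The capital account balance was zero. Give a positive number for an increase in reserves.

Official reserve transactions balance = -((-835) + 975) = -140
An accumulation of reserves is recorded as a debit (negative entry), so the change in the stock of reserves is the negative of that balance.
Change in official reserves = -(-140) = 140

140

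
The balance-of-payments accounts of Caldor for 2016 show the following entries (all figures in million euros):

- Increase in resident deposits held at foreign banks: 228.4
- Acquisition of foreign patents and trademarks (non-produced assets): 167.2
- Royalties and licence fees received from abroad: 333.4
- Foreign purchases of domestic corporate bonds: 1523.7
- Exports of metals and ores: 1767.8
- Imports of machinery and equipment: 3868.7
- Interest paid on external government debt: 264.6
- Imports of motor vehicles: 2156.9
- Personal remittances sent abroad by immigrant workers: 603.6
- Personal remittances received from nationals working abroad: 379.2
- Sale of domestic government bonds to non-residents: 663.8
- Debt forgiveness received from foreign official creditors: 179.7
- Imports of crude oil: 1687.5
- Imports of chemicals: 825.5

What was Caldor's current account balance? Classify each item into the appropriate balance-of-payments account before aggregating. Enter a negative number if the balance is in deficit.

Goods: -2156.9 - 1687.5 - 3868.7 - 825.5 + 1767.8 = -6770.8
Services: 333.4
Primary income: -264.6
Secondary income: -603.6 + 379.2 = -224.4
Current account = (-6770.8) + 333.4 + (-264.6) + (-224.4) = -6926.4
(Excluded from the current account — financial account: increase in resident deposits held at foreign banks 228.4, foreign purchases of domestic corporate bonds 1523.7, sale of domestic government bonds to non-residents 663.8; capital account: acquisition of foreign patents and trademarks (non-produced assets) 167.2, debt forgiveness received from foreign official creditors 179.7.)

-6926.4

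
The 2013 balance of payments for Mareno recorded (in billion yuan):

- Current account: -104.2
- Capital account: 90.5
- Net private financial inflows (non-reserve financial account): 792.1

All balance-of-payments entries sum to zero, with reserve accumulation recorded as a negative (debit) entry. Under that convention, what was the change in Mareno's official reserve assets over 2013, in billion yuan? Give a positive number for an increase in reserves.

Official reserve transactions balance = -((-104.2) + 90.5 + 792.1) = -778.4
An accumulation of reserves is recorded as a debit (negative entry), so the change in the stock of reserves is the negative of that balance.
Change in official reserves = -(-778.4) = 778.4

778.4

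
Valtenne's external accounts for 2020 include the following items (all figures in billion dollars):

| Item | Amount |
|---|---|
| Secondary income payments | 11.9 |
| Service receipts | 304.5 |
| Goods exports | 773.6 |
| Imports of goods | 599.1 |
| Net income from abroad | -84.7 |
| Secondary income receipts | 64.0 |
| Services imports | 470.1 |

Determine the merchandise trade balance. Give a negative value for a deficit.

Goods balance = 773.6 - 599.1 = 174.5

174.5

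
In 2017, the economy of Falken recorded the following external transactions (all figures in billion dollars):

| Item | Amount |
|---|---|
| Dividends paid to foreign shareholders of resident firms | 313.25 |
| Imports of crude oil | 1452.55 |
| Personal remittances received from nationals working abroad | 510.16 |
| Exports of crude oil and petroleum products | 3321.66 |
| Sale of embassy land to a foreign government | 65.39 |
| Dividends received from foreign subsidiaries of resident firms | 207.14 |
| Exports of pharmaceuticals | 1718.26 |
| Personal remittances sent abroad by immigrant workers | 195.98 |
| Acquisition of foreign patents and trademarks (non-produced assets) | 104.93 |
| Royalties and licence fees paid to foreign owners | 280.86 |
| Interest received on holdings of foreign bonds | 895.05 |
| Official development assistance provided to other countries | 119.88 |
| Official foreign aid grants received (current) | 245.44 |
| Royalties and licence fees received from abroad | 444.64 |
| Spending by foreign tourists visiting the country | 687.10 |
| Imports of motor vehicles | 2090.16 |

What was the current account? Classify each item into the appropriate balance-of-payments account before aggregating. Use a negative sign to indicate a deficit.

Goods: 3321.66 + 1718.26 - 1452.55 - 2090.16 = 1497.21
Services: 444.64 + 687.10 - 280.86 = 850.88
Primary income: -313.25 + 207.14 + 895.05 = 788.94
Secondary income: -119.88 - 195.98 + 245.44 + 510.16 = 439.74
Current account = 1497.21 + 850.88 + 788.94 + 439.74 = 3576.77
(Excluded from the current account — capital account: sale of embassy land to a foreign government 65.39, acquisition of foreign patents and trademarks (non-produced assets) 104.93.)

3576.77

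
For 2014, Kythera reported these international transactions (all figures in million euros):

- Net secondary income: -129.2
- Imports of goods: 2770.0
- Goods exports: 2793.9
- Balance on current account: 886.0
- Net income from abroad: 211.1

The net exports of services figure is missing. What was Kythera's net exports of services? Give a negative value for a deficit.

Current account = goods balance + services balance + net primary income + net secondary income
Sum of the known components = 105.8
Net exports of services = CA - (known components) = 886.0 - 105.8 = 780.2

780.2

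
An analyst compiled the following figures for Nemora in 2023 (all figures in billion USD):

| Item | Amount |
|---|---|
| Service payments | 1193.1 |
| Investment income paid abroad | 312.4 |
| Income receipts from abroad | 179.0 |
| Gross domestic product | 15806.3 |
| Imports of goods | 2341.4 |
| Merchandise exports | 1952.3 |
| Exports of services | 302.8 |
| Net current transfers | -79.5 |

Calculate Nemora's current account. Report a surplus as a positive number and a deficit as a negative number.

-1492.3

Goods balance = 1952.3 - 2341.4 = -389.1
Services balance = 302.8 - 1193.1 = -890.3
Trade balance (goods + services) = -389.1 + (-890.3) = -1279.4
Net primary income = 179.0 - 312.4 = -133.4
Net secondary income = -79.5
Current account = -1279.4 + (-133.4) + (-79.5) = -1492.3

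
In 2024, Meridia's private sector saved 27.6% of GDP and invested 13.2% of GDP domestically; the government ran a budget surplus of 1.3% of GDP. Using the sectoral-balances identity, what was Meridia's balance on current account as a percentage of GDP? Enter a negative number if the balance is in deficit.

15.7

By the sectoral-balances identity, CA = (S_private - I) + (T - G).
Private balance = 27.6 - 13.2 = 14.4
Government balance (T - G) = 1.3
CA = 14.4 + 1.3 = 15.7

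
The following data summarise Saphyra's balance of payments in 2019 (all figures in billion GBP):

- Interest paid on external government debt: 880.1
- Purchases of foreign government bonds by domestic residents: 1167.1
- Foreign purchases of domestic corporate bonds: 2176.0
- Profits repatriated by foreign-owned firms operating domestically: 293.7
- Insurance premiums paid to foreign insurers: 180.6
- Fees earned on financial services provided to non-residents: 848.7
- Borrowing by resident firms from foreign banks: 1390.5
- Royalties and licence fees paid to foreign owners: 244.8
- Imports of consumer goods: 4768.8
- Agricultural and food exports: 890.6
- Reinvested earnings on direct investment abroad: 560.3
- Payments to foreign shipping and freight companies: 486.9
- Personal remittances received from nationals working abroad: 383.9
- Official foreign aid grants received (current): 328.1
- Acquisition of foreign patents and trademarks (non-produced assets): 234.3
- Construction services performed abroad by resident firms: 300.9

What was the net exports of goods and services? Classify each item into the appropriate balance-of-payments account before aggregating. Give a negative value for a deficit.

Goods: -4768.8 + 890.6 = -3878.2
Services: -486.9 + 848.7 + 300.9 - 180.6 - 244.8 = 237.3
Trade balance = -3878.2 + 237.3 = -3640.9
(Excluded from the trade balance — primary income: interest paid on external government debt 880.1, profits repatriated by foreign-owned firms operating domestically 293.7, reinvested earnings on direct investment abroad 560.3; financial account: purchases of foreign government bonds by domestic residents 1167.1, foreign purchases of domestic corporate bonds 2176.0, borrowing by resident firms from foreign banks 1390.5; secondary income: personal remittances received from nationals working abroad 383.9, official foreign aid grants received (current) 328.1; capital account: acquisition of foreign patents and trademarks (non-produced assets) 234.3.)

-3640.9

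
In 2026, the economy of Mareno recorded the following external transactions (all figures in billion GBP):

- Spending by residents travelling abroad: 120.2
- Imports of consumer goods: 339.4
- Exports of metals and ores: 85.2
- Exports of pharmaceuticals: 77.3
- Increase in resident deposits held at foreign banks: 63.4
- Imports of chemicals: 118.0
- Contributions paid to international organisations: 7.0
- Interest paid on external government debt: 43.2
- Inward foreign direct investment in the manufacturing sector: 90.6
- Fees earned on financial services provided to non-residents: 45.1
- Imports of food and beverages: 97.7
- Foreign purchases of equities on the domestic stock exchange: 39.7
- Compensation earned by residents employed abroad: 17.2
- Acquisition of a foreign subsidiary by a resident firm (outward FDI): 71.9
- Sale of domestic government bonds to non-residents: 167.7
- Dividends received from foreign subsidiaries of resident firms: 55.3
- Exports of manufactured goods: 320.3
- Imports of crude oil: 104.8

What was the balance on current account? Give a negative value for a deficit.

Goods: 77.3 + 85.2 - 97.7 - 104.8 + 320.3 - 339.4 - 118.0 = -177.1
Services: 45.1 - 120.2 = -75.1
Primary income: 55.3 - 43.2 + 17.2 = 29.3
Secondary income: -7.0
Current account = (-177.1) + (-75.1) + 29.3 + (-7.0) = -229.9
(Excluded from the current account — financial account: increase in resident deposits held at foreign banks 63.4, inward foreign direct investment in the manufacturing sector 90.6, foreign purchases of equities on the domestic stock exchange 39.7, acquisition of a foreign subsidiary by a resident firm (outward FDI) 71.9, sale of domestic government bonds to non-residents 167.7.)

-229.9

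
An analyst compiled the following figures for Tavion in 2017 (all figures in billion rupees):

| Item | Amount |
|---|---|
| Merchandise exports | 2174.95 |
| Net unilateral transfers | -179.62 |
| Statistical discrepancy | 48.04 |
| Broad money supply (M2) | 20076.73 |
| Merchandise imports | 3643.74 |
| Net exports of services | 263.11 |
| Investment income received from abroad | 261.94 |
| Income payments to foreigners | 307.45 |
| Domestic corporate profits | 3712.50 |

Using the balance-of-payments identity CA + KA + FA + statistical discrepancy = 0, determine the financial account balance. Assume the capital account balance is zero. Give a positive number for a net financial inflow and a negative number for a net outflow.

1382.77

Goods balance = 2174.95 - 3643.74 = -1468.79
Services balance = 263.11
Trade balance (goods + services) = -1468.79 + 263.11 = -1205.68
Net primary income = 261.94 - 307.45 = -45.51
Net secondary income = -179.62
Current account = -1205.68 + (-45.51) + (-179.62) = -1430.81
Financial account = -(-1430.81 + 48.04) = 1382.77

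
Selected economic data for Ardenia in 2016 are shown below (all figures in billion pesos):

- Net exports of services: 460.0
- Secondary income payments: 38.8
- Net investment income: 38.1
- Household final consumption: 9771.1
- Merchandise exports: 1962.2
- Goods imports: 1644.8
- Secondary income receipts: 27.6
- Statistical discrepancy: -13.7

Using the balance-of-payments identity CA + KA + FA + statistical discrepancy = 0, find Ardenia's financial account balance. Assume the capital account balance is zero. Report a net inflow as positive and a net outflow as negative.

Goods balance = 1962.2 - 1644.8 = 317.4
Services balance = 460.0
Trade balance (goods + services) = 317.4 + 460.0 = 777.4
Net primary income = 38.1
Net secondary income = 27.6 - 38.8 = -11.2
Current account = 777.4 + 38.1 + (-11.2) = 804.3
Financial account = -(804.3 + (-13.7)) = -790.6

-790.6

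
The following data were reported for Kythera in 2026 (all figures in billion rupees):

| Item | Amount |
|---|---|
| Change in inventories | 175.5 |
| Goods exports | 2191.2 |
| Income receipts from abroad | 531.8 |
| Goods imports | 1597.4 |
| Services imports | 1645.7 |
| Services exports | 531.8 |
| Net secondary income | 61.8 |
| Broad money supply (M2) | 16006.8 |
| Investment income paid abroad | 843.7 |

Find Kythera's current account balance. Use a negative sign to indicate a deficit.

-770.2

Goods balance = 2191.2 - 1597.4 = 593.8
Services balance = 531.8 - 1645.7 = -1113.9
Trade balance (goods + services) = 593.8 + (-1113.9) = -520.1
Net primary income = 531.8 - 843.7 = -311.9
Net secondary income = 61.8
Current account = -520.1 + (-311.9) + 61.8 = -770.2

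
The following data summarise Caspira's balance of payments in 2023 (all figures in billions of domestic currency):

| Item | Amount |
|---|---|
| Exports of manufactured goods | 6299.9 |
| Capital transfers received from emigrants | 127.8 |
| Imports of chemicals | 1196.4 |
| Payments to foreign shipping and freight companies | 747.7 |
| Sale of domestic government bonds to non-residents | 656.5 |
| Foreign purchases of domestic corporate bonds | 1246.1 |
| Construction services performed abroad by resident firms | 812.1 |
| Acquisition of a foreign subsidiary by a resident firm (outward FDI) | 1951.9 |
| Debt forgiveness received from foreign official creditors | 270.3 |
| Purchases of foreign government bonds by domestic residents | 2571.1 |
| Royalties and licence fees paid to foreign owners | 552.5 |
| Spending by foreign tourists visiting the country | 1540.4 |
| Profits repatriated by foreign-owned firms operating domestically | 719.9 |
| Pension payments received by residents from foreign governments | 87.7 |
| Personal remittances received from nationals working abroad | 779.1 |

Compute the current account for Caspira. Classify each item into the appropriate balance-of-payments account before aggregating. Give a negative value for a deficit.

6302.7

Goods: 6299.9 - 1196.4 = 5103.5
Services: -552.5 - 747.7 + 1540.4 + 812.1 = 1052.3
Primary income: -719.9
Secondary income: 87.7 + 779.1 = 866.8
Current account = 5103.5 + 1052.3 + (-719.9) + 866.8 = 6302.7
(Excluded from the current account — capital account: capital transfers received from emigrants 127.8, debt forgiveness received from foreign official creditors 270.3; financial account: sale of domestic government bonds to non-residents 656.5, foreign purchases of domestic corporate bonds 1246.1, acquisition of a foreign subsidiary by a resident firm (outward FDI) 1951.9, purchases of foreign government bonds by domestic residents 2571.1.)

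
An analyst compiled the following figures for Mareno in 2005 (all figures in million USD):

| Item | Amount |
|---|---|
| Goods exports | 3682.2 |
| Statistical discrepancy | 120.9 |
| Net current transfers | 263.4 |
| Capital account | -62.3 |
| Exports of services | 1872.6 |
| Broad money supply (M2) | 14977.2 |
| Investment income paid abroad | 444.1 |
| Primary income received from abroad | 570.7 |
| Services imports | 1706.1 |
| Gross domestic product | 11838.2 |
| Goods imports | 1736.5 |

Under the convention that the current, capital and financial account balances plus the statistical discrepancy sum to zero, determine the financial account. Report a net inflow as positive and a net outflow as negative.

-2560.8

Goods balance = 3682.2 - 1736.5 = 1945.7
Services balance = 1872.6 - 1706.1 = 166.5
Trade balance (goods + services) = 1945.7 + 166.5 = 2112.2
Net primary income = 570.7 - 444.1 = 126.6
Net secondary income = 263.4
Current account = 2112.2 + 126.6 + 263.4 = 2502.2
Financial account = -(2502.2 + (-62.3) + 120.9) = -2560.8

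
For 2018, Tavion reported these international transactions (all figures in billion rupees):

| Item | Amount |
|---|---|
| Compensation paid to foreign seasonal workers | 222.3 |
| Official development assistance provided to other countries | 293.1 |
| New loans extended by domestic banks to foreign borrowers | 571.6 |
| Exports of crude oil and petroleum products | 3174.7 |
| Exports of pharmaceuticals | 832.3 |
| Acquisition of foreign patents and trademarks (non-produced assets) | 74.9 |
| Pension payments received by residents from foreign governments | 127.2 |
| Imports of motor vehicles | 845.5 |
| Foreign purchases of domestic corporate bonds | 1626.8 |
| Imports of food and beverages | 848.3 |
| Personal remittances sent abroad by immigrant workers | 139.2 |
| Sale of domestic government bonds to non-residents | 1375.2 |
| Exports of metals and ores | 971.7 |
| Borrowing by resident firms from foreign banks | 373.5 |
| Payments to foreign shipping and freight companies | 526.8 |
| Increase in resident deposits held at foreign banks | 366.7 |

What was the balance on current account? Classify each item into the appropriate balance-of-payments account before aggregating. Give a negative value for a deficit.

2230.7

Goods: -848.3 + 971.7 - 845.5 + 832.3 + 3174.7 = 3284.9
Services: -526.8
Primary income: -222.3
Secondary income: -139.2 - 293.1 + 127.2 = -305.1
Current account = 3284.9 + (-526.8) + (-222.3) + (-305.1) = 2230.7
(Excluded from the current account — financial account: new loans extended by domestic banks to foreign borrowers 571.6, foreign purchases of domestic corporate bonds 1626.8, sale of domestic government bonds to non-residents 1375.2, borrowing by resident firms from foreign banks 373.5, increase in resident deposits held at foreign banks 366.7; capital account: acquisition of foreign patents and trademarks (non-produced assets) 74.9.)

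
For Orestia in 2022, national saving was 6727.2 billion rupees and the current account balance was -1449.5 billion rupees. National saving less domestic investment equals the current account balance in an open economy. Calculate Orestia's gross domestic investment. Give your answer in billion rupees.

S - I = CA (net lending to the rest of the world).
I = S - CA = 6727.2 - (-1449.5) = 8176.7

8176.7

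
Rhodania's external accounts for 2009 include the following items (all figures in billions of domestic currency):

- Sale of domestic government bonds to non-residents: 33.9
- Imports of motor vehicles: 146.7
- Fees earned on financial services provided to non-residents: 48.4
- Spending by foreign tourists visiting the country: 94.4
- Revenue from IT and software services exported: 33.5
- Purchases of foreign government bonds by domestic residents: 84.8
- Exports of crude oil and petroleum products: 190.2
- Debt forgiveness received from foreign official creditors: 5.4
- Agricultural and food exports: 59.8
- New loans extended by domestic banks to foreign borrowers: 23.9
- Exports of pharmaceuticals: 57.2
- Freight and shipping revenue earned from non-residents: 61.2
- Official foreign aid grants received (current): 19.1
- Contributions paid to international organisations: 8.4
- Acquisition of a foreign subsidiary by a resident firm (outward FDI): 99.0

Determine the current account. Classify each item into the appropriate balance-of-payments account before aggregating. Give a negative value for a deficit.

408.7

Goods: 57.2 - 146.7 + 59.8 + 190.2 = 160.5
Services: 33.5 + 61.2 + 48.4 + 94.4 = 237.5
Secondary income: 19.1 - 8.4 = 10.7
Current account = 160.5 + 237.5 + 10.7 = 408.7
(Excluded from the current account — financial account: sale of domestic government bonds to non-residents 33.9, purchases of foreign government bonds by domestic residents 84.8, new loans extended by domestic banks to foreign borrowers 23.9, acquisition of a foreign subsidiary by a resident firm (outward FDI) 99.0; capital account: debt forgiveness received from foreign official creditors 5.4.)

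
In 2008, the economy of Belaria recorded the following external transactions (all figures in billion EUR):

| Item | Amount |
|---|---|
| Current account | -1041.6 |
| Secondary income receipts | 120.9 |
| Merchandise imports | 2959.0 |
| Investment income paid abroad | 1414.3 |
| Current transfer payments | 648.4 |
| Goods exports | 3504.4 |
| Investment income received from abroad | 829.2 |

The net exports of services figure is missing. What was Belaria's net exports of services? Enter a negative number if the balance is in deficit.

-474.4

Current account = goods balance + services balance + net primary income + net secondary income
Sum of the known components = -567.2
Net exports of services = CA - (known components) = -1041.6 - (-567.2) = -474.4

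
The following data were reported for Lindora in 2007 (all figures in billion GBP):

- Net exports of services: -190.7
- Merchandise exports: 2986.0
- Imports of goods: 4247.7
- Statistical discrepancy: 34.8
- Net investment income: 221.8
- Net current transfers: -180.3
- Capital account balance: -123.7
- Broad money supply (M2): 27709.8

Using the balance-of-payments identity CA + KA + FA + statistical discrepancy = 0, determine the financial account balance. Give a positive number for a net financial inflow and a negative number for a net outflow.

1499.8

Goods balance = 2986.0 - 4247.7 = -1261.7
Services balance = -190.7
Trade balance (goods + services) = -1261.7 + (-190.7) = -1452.4
Net primary income = 221.8
Net secondary income = -180.3
Current account = -1452.4 + 221.8 + (-180.3) = -1410.9
Financial account = -(-1410.9 + (-123.7) + 34.8) = 1499.8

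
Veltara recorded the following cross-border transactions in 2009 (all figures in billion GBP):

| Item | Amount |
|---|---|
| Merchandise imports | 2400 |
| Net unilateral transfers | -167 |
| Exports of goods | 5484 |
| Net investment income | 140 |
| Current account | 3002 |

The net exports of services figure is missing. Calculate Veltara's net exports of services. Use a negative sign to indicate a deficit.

Current account = goods balance + services balance + net primary income + net secondary income
Sum of the known components = 3057
Net exports of services = CA - (known components) = 3002 - 3057 = -55

-55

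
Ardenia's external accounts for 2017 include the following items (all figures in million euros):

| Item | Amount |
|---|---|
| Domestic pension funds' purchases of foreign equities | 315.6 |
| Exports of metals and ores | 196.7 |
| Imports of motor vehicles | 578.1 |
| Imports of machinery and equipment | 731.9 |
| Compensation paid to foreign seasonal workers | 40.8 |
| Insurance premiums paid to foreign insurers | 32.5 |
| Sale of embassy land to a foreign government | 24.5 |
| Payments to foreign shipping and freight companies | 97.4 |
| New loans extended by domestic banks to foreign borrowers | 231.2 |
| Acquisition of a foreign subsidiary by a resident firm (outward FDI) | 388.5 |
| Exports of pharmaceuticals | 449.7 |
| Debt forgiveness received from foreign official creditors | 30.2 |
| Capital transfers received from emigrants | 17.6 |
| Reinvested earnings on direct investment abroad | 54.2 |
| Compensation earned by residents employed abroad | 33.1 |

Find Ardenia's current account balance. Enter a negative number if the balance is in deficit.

Goods: -578.1 + 449.7 - 731.9 + 196.7 = -663.6
Services: -97.4 - 32.5 = -129.9
Primary income: 33.1 - 40.8 + 54.2 = 46.5
Current account = (-663.6) + (-129.9) + 46.5 = -747.0
(Excluded from the current account — financial account: domestic pension funds' purchases of foreign equities 315.6, new loans extended by domestic banks to foreign borrowers 231.2, acquisition of a foreign subsidiary by a resident firm (outward FDI) 388.5; capital account: sale of embassy land to a foreign government 24.5, debt forgiveness received from foreign official creditors 30.2, capital transfers received from emigrants 17.6.)

-747.0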